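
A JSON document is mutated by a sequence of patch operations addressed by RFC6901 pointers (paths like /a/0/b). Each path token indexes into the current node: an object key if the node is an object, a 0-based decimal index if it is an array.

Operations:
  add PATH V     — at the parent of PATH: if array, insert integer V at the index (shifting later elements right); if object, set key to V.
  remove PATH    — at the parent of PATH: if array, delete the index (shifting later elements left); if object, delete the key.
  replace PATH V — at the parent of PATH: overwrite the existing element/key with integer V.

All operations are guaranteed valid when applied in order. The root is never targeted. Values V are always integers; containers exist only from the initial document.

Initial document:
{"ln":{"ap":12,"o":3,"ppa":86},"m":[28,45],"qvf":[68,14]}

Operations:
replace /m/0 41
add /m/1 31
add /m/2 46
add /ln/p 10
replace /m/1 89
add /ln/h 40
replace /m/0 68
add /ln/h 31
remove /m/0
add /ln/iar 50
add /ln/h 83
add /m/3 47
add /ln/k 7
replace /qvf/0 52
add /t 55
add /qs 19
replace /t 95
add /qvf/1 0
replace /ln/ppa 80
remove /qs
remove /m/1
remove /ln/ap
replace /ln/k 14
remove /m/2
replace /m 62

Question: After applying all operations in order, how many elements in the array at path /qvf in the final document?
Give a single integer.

After op 1 (replace /m/0 41): {"ln":{"ap":12,"o":3,"ppa":86},"m":[41,45],"qvf":[68,14]}
After op 2 (add /m/1 31): {"ln":{"ap":12,"o":3,"ppa":86},"m":[41,31,45],"qvf":[68,14]}
After op 3 (add /m/2 46): {"ln":{"ap":12,"o":3,"ppa":86},"m":[41,31,46,45],"qvf":[68,14]}
After op 4 (add /ln/p 10): {"ln":{"ap":12,"o":3,"p":10,"ppa":86},"m":[41,31,46,45],"qvf":[68,14]}
After op 5 (replace /m/1 89): {"ln":{"ap":12,"o":3,"p":10,"ppa":86},"m":[41,89,46,45],"qvf":[68,14]}
After op 6 (add /ln/h 40): {"ln":{"ap":12,"h":40,"o":3,"p":10,"ppa":86},"m":[41,89,46,45],"qvf":[68,14]}
After op 7 (replace /m/0 68): {"ln":{"ap":12,"h":40,"o":3,"p":10,"ppa":86},"m":[68,89,46,45],"qvf":[68,14]}
After op 8 (add /ln/h 31): {"ln":{"ap":12,"h":31,"o":3,"p":10,"ppa":86},"m":[68,89,46,45],"qvf":[68,14]}
After op 9 (remove /m/0): {"ln":{"ap":12,"h":31,"o":3,"p":10,"ppa":86},"m":[89,46,45],"qvf":[68,14]}
After op 10 (add /ln/iar 50): {"ln":{"ap":12,"h":31,"iar":50,"o":3,"p":10,"ppa":86},"m":[89,46,45],"qvf":[68,14]}
After op 11 (add /ln/h 83): {"ln":{"ap":12,"h":83,"iar":50,"o":3,"p":10,"ppa":86},"m":[89,46,45],"qvf":[68,14]}
After op 12 (add /m/3 47): {"ln":{"ap":12,"h":83,"iar":50,"o":3,"p":10,"ppa":86},"m":[89,46,45,47],"qvf":[68,14]}
After op 13 (add /ln/k 7): {"ln":{"ap":12,"h":83,"iar":50,"k":7,"o":3,"p":10,"ppa":86},"m":[89,46,45,47],"qvf":[68,14]}
After op 14 (replace /qvf/0 52): {"ln":{"ap":12,"h":83,"iar":50,"k":7,"o":3,"p":10,"ppa":86},"m":[89,46,45,47],"qvf":[52,14]}
After op 15 (add /t 55): {"ln":{"ap":12,"h":83,"iar":50,"k":7,"o":3,"p":10,"ppa":86},"m":[89,46,45,47],"qvf":[52,14],"t":55}
After op 16 (add /qs 19): {"ln":{"ap":12,"h":83,"iar":50,"k":7,"o":3,"p":10,"ppa":86},"m":[89,46,45,47],"qs":19,"qvf":[52,14],"t":55}
After op 17 (replace /t 95): {"ln":{"ap":12,"h":83,"iar":50,"k":7,"o":3,"p":10,"ppa":86},"m":[89,46,45,47],"qs":19,"qvf":[52,14],"t":95}
After op 18 (add /qvf/1 0): {"ln":{"ap":12,"h":83,"iar":50,"k":7,"o":3,"p":10,"ppa":86},"m":[89,46,45,47],"qs":19,"qvf":[52,0,14],"t":95}
After op 19 (replace /ln/ppa 80): {"ln":{"ap":12,"h":83,"iar":50,"k":7,"o":3,"p":10,"ppa":80},"m":[89,46,45,47],"qs":19,"qvf":[52,0,14],"t":95}
After op 20 (remove /qs): {"ln":{"ap":12,"h":83,"iar":50,"k":7,"o":3,"p":10,"ppa":80},"m":[89,46,45,47],"qvf":[52,0,14],"t":95}
After op 21 (remove /m/1): {"ln":{"ap":12,"h":83,"iar":50,"k":7,"o":3,"p":10,"ppa":80},"m":[89,45,47],"qvf":[52,0,14],"t":95}
After op 22 (remove /ln/ap): {"ln":{"h":83,"iar":50,"k":7,"o":3,"p":10,"ppa":80},"m":[89,45,47],"qvf":[52,0,14],"t":95}
After op 23 (replace /ln/k 14): {"ln":{"h":83,"iar":50,"k":14,"o":3,"p":10,"ppa":80},"m":[89,45,47],"qvf":[52,0,14],"t":95}
After op 24 (remove /m/2): {"ln":{"h":83,"iar":50,"k":14,"o":3,"p":10,"ppa":80},"m":[89,45],"qvf":[52,0,14],"t":95}
After op 25 (replace /m 62): {"ln":{"h":83,"iar":50,"k":14,"o":3,"p":10,"ppa":80},"m":62,"qvf":[52,0,14],"t":95}
Size at path /qvf: 3

Answer: 3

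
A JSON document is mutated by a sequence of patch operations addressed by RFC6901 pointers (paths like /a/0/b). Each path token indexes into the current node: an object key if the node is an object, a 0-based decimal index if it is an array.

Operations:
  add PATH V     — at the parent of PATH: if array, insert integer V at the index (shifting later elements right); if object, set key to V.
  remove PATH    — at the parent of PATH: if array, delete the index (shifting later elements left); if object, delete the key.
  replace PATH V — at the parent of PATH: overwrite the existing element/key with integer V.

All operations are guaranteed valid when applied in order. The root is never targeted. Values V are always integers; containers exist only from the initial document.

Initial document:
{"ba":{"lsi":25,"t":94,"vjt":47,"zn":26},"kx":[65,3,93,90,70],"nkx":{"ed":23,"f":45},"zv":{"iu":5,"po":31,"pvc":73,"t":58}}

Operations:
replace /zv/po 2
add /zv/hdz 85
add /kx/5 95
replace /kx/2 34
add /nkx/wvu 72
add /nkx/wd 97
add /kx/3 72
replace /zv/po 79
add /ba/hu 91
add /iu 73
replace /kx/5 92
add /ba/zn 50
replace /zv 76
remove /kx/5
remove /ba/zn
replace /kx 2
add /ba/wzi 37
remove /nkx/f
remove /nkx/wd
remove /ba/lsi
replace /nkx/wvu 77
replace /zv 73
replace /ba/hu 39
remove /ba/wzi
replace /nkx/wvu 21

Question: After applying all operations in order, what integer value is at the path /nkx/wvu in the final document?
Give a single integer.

After op 1 (replace /zv/po 2): {"ba":{"lsi":25,"t":94,"vjt":47,"zn":26},"kx":[65,3,93,90,70],"nkx":{"ed":23,"f":45},"zv":{"iu":5,"po":2,"pvc":73,"t":58}}
After op 2 (add /zv/hdz 85): {"ba":{"lsi":25,"t":94,"vjt":47,"zn":26},"kx":[65,3,93,90,70],"nkx":{"ed":23,"f":45},"zv":{"hdz":85,"iu":5,"po":2,"pvc":73,"t":58}}
After op 3 (add /kx/5 95): {"ba":{"lsi":25,"t":94,"vjt":47,"zn":26},"kx":[65,3,93,90,70,95],"nkx":{"ed":23,"f":45},"zv":{"hdz":85,"iu":5,"po":2,"pvc":73,"t":58}}
After op 4 (replace /kx/2 34): {"ba":{"lsi":25,"t":94,"vjt":47,"zn":26},"kx":[65,3,34,90,70,95],"nkx":{"ed":23,"f":45},"zv":{"hdz":85,"iu":5,"po":2,"pvc":73,"t":58}}
After op 5 (add /nkx/wvu 72): {"ba":{"lsi":25,"t":94,"vjt":47,"zn":26},"kx":[65,3,34,90,70,95],"nkx":{"ed":23,"f":45,"wvu":72},"zv":{"hdz":85,"iu":5,"po":2,"pvc":73,"t":58}}
After op 6 (add /nkx/wd 97): {"ba":{"lsi":25,"t":94,"vjt":47,"zn":26},"kx":[65,3,34,90,70,95],"nkx":{"ed":23,"f":45,"wd":97,"wvu":72},"zv":{"hdz":85,"iu":5,"po":2,"pvc":73,"t":58}}
After op 7 (add /kx/3 72): {"ba":{"lsi":25,"t":94,"vjt":47,"zn":26},"kx":[65,3,34,72,90,70,95],"nkx":{"ed":23,"f":45,"wd":97,"wvu":72},"zv":{"hdz":85,"iu":5,"po":2,"pvc":73,"t":58}}
After op 8 (replace /zv/po 79): {"ba":{"lsi":25,"t":94,"vjt":47,"zn":26},"kx":[65,3,34,72,90,70,95],"nkx":{"ed":23,"f":45,"wd":97,"wvu":72},"zv":{"hdz":85,"iu":5,"po":79,"pvc":73,"t":58}}
After op 9 (add /ba/hu 91): {"ba":{"hu":91,"lsi":25,"t":94,"vjt":47,"zn":26},"kx":[65,3,34,72,90,70,95],"nkx":{"ed":23,"f":45,"wd":97,"wvu":72},"zv":{"hdz":85,"iu":5,"po":79,"pvc":73,"t":58}}
After op 10 (add /iu 73): {"ba":{"hu":91,"lsi":25,"t":94,"vjt":47,"zn":26},"iu":73,"kx":[65,3,34,72,90,70,95],"nkx":{"ed":23,"f":45,"wd":97,"wvu":72},"zv":{"hdz":85,"iu":5,"po":79,"pvc":73,"t":58}}
After op 11 (replace /kx/5 92): {"ba":{"hu":91,"lsi":25,"t":94,"vjt":47,"zn":26},"iu":73,"kx":[65,3,34,72,90,92,95],"nkx":{"ed":23,"f":45,"wd":97,"wvu":72},"zv":{"hdz":85,"iu":5,"po":79,"pvc":73,"t":58}}
After op 12 (add /ba/zn 50): {"ba":{"hu":91,"lsi":25,"t":94,"vjt":47,"zn":50},"iu":73,"kx":[65,3,34,72,90,92,95],"nkx":{"ed":23,"f":45,"wd":97,"wvu":72},"zv":{"hdz":85,"iu":5,"po":79,"pvc":73,"t":58}}
After op 13 (replace /zv 76): {"ba":{"hu":91,"lsi":25,"t":94,"vjt":47,"zn":50},"iu":73,"kx":[65,3,34,72,90,92,95],"nkx":{"ed":23,"f":45,"wd":97,"wvu":72},"zv":76}
After op 14 (remove /kx/5): {"ba":{"hu":91,"lsi":25,"t":94,"vjt":47,"zn":50},"iu":73,"kx":[65,3,34,72,90,95],"nkx":{"ed":23,"f":45,"wd":97,"wvu":72},"zv":76}
After op 15 (remove /ba/zn): {"ba":{"hu":91,"lsi":25,"t":94,"vjt":47},"iu":73,"kx":[65,3,34,72,90,95],"nkx":{"ed":23,"f":45,"wd":97,"wvu":72},"zv":76}
After op 16 (replace /kx 2): {"ba":{"hu":91,"lsi":25,"t":94,"vjt":47},"iu":73,"kx":2,"nkx":{"ed":23,"f":45,"wd":97,"wvu":72},"zv":76}
After op 17 (add /ba/wzi 37): {"ba":{"hu":91,"lsi":25,"t":94,"vjt":47,"wzi":37},"iu":73,"kx":2,"nkx":{"ed":23,"f":45,"wd":97,"wvu":72},"zv":76}
After op 18 (remove /nkx/f): {"ba":{"hu":91,"lsi":25,"t":94,"vjt":47,"wzi":37},"iu":73,"kx":2,"nkx":{"ed":23,"wd":97,"wvu":72},"zv":76}
After op 19 (remove /nkx/wd): {"ba":{"hu":91,"lsi":25,"t":94,"vjt":47,"wzi":37},"iu":73,"kx":2,"nkx":{"ed":23,"wvu":72},"zv":76}
After op 20 (remove /ba/lsi): {"ba":{"hu":91,"t":94,"vjt":47,"wzi":37},"iu":73,"kx":2,"nkx":{"ed":23,"wvu":72},"zv":76}
After op 21 (replace /nkx/wvu 77): {"ba":{"hu":91,"t":94,"vjt":47,"wzi":37},"iu":73,"kx":2,"nkx":{"ed":23,"wvu":77},"zv":76}
After op 22 (replace /zv 73): {"ba":{"hu":91,"t":94,"vjt":47,"wzi":37},"iu":73,"kx":2,"nkx":{"ed":23,"wvu":77},"zv":73}
After op 23 (replace /ba/hu 39): {"ba":{"hu":39,"t":94,"vjt":47,"wzi":37},"iu":73,"kx":2,"nkx":{"ed":23,"wvu":77},"zv":73}
After op 24 (remove /ba/wzi): {"ba":{"hu":39,"t":94,"vjt":47},"iu":73,"kx":2,"nkx":{"ed":23,"wvu":77},"zv":73}
After op 25 (replace /nkx/wvu 21): {"ba":{"hu":39,"t":94,"vjt":47},"iu":73,"kx":2,"nkx":{"ed":23,"wvu":21},"zv":73}
Value at /nkx/wvu: 21

Answer: 21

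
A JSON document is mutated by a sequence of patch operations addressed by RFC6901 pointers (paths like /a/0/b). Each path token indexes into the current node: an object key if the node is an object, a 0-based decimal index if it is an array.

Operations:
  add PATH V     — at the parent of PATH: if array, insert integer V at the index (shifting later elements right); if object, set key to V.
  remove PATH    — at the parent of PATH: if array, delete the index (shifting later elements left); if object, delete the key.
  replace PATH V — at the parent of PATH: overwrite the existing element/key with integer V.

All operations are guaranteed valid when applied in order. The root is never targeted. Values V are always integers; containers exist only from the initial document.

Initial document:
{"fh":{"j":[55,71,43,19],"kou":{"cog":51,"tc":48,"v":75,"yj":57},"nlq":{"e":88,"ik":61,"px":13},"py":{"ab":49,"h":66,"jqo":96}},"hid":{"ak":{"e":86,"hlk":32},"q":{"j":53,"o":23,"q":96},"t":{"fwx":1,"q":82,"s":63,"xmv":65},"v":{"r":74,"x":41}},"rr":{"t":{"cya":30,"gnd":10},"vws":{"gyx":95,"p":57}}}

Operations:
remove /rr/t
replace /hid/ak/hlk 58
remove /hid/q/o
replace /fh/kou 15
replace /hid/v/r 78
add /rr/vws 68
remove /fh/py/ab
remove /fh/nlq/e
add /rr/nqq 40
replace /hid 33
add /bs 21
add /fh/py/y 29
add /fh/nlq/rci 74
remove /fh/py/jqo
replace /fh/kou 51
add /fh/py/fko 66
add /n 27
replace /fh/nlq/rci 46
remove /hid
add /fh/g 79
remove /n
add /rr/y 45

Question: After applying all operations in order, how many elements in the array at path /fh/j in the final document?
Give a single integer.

After op 1 (remove /rr/t): {"fh":{"j":[55,71,43,19],"kou":{"cog":51,"tc":48,"v":75,"yj":57},"nlq":{"e":88,"ik":61,"px":13},"py":{"ab":49,"h":66,"jqo":96}},"hid":{"ak":{"e":86,"hlk":32},"q":{"j":53,"o":23,"q":96},"t":{"fwx":1,"q":82,"s":63,"xmv":65},"v":{"r":74,"x":41}},"rr":{"vws":{"gyx":95,"p":57}}}
After op 2 (replace /hid/ak/hlk 58): {"fh":{"j":[55,71,43,19],"kou":{"cog":51,"tc":48,"v":75,"yj":57},"nlq":{"e":88,"ik":61,"px":13},"py":{"ab":49,"h":66,"jqo":96}},"hid":{"ak":{"e":86,"hlk":58},"q":{"j":53,"o":23,"q":96},"t":{"fwx":1,"q":82,"s":63,"xmv":65},"v":{"r":74,"x":41}},"rr":{"vws":{"gyx":95,"p":57}}}
After op 3 (remove /hid/q/o): {"fh":{"j":[55,71,43,19],"kou":{"cog":51,"tc":48,"v":75,"yj":57},"nlq":{"e":88,"ik":61,"px":13},"py":{"ab":49,"h":66,"jqo":96}},"hid":{"ak":{"e":86,"hlk":58},"q":{"j":53,"q":96},"t":{"fwx":1,"q":82,"s":63,"xmv":65},"v":{"r":74,"x":41}},"rr":{"vws":{"gyx":95,"p":57}}}
After op 4 (replace /fh/kou 15): {"fh":{"j":[55,71,43,19],"kou":15,"nlq":{"e":88,"ik":61,"px":13},"py":{"ab":49,"h":66,"jqo":96}},"hid":{"ak":{"e":86,"hlk":58},"q":{"j":53,"q":96},"t":{"fwx":1,"q":82,"s":63,"xmv":65},"v":{"r":74,"x":41}},"rr":{"vws":{"gyx":95,"p":57}}}
After op 5 (replace /hid/v/r 78): {"fh":{"j":[55,71,43,19],"kou":15,"nlq":{"e":88,"ik":61,"px":13},"py":{"ab":49,"h":66,"jqo":96}},"hid":{"ak":{"e":86,"hlk":58},"q":{"j":53,"q":96},"t":{"fwx":1,"q":82,"s":63,"xmv":65},"v":{"r":78,"x":41}},"rr":{"vws":{"gyx":95,"p":57}}}
After op 6 (add /rr/vws 68): {"fh":{"j":[55,71,43,19],"kou":15,"nlq":{"e":88,"ik":61,"px":13},"py":{"ab":49,"h":66,"jqo":96}},"hid":{"ak":{"e":86,"hlk":58},"q":{"j":53,"q":96},"t":{"fwx":1,"q":82,"s":63,"xmv":65},"v":{"r":78,"x":41}},"rr":{"vws":68}}
After op 7 (remove /fh/py/ab): {"fh":{"j":[55,71,43,19],"kou":15,"nlq":{"e":88,"ik":61,"px":13},"py":{"h":66,"jqo":96}},"hid":{"ak":{"e":86,"hlk":58},"q":{"j":53,"q":96},"t":{"fwx":1,"q":82,"s":63,"xmv":65},"v":{"r":78,"x":41}},"rr":{"vws":68}}
After op 8 (remove /fh/nlq/e): {"fh":{"j":[55,71,43,19],"kou":15,"nlq":{"ik":61,"px":13},"py":{"h":66,"jqo":96}},"hid":{"ak":{"e":86,"hlk":58},"q":{"j":53,"q":96},"t":{"fwx":1,"q":82,"s":63,"xmv":65},"v":{"r":78,"x":41}},"rr":{"vws":68}}
After op 9 (add /rr/nqq 40): {"fh":{"j":[55,71,43,19],"kou":15,"nlq":{"ik":61,"px":13},"py":{"h":66,"jqo":96}},"hid":{"ak":{"e":86,"hlk":58},"q":{"j":53,"q":96},"t":{"fwx":1,"q":82,"s":63,"xmv":65},"v":{"r":78,"x":41}},"rr":{"nqq":40,"vws":68}}
After op 10 (replace /hid 33): {"fh":{"j":[55,71,43,19],"kou":15,"nlq":{"ik":61,"px":13},"py":{"h":66,"jqo":96}},"hid":33,"rr":{"nqq":40,"vws":68}}
After op 11 (add /bs 21): {"bs":21,"fh":{"j":[55,71,43,19],"kou":15,"nlq":{"ik":61,"px":13},"py":{"h":66,"jqo":96}},"hid":33,"rr":{"nqq":40,"vws":68}}
After op 12 (add /fh/py/y 29): {"bs":21,"fh":{"j":[55,71,43,19],"kou":15,"nlq":{"ik":61,"px":13},"py":{"h":66,"jqo":96,"y":29}},"hid":33,"rr":{"nqq":40,"vws":68}}
After op 13 (add /fh/nlq/rci 74): {"bs":21,"fh":{"j":[55,71,43,19],"kou":15,"nlq":{"ik":61,"px":13,"rci":74},"py":{"h":66,"jqo":96,"y":29}},"hid":33,"rr":{"nqq":40,"vws":68}}
After op 14 (remove /fh/py/jqo): {"bs":21,"fh":{"j":[55,71,43,19],"kou":15,"nlq":{"ik":61,"px":13,"rci":74},"py":{"h":66,"y":29}},"hid":33,"rr":{"nqq":40,"vws":68}}
After op 15 (replace /fh/kou 51): {"bs":21,"fh":{"j":[55,71,43,19],"kou":51,"nlq":{"ik":61,"px":13,"rci":74},"py":{"h":66,"y":29}},"hid":33,"rr":{"nqq":40,"vws":68}}
After op 16 (add /fh/py/fko 66): {"bs":21,"fh":{"j":[55,71,43,19],"kou":51,"nlq":{"ik":61,"px":13,"rci":74},"py":{"fko":66,"h":66,"y":29}},"hid":33,"rr":{"nqq":40,"vws":68}}
After op 17 (add /n 27): {"bs":21,"fh":{"j":[55,71,43,19],"kou":51,"nlq":{"ik":61,"px":13,"rci":74},"py":{"fko":66,"h":66,"y":29}},"hid":33,"n":27,"rr":{"nqq":40,"vws":68}}
After op 18 (replace /fh/nlq/rci 46): {"bs":21,"fh":{"j":[55,71,43,19],"kou":51,"nlq":{"ik":61,"px":13,"rci":46},"py":{"fko":66,"h":66,"y":29}},"hid":33,"n":27,"rr":{"nqq":40,"vws":68}}
After op 19 (remove /hid): {"bs":21,"fh":{"j":[55,71,43,19],"kou":51,"nlq":{"ik":61,"px":13,"rci":46},"py":{"fko":66,"h":66,"y":29}},"n":27,"rr":{"nqq":40,"vws":68}}
After op 20 (add /fh/g 79): {"bs":21,"fh":{"g":79,"j":[55,71,43,19],"kou":51,"nlq":{"ik":61,"px":13,"rci":46},"py":{"fko":66,"h":66,"y":29}},"n":27,"rr":{"nqq":40,"vws":68}}
After op 21 (remove /n): {"bs":21,"fh":{"g":79,"j":[55,71,43,19],"kou":51,"nlq":{"ik":61,"px":13,"rci":46},"py":{"fko":66,"h":66,"y":29}},"rr":{"nqq":40,"vws":68}}
After op 22 (add /rr/y 45): {"bs":21,"fh":{"g":79,"j":[55,71,43,19],"kou":51,"nlq":{"ik":61,"px":13,"rci":46},"py":{"fko":66,"h":66,"y":29}},"rr":{"nqq":40,"vws":68,"y":45}}
Size at path /fh/j: 4

Answer: 4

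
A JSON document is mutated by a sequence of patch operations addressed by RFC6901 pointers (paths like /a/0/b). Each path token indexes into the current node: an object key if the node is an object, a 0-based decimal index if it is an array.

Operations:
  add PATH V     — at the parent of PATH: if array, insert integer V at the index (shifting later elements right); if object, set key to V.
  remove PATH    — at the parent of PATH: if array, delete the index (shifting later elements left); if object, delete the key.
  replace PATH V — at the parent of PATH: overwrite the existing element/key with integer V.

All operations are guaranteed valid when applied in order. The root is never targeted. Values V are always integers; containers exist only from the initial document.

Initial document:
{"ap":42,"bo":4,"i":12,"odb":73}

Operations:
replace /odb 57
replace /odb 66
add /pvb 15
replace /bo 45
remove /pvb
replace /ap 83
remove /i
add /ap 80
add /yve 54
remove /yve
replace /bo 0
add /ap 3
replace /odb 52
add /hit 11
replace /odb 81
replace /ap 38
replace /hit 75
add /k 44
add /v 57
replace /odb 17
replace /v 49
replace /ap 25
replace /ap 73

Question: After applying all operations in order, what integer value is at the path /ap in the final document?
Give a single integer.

Answer: 73

Derivation:
After op 1 (replace /odb 57): {"ap":42,"bo":4,"i":12,"odb":57}
After op 2 (replace /odb 66): {"ap":42,"bo":4,"i":12,"odb":66}
After op 3 (add /pvb 15): {"ap":42,"bo":4,"i":12,"odb":66,"pvb":15}
After op 4 (replace /bo 45): {"ap":42,"bo":45,"i":12,"odb":66,"pvb":15}
After op 5 (remove /pvb): {"ap":42,"bo":45,"i":12,"odb":66}
After op 6 (replace /ap 83): {"ap":83,"bo":45,"i":12,"odb":66}
After op 7 (remove /i): {"ap":83,"bo":45,"odb":66}
After op 8 (add /ap 80): {"ap":80,"bo":45,"odb":66}
After op 9 (add /yve 54): {"ap":80,"bo":45,"odb":66,"yve":54}
After op 10 (remove /yve): {"ap":80,"bo":45,"odb":66}
After op 11 (replace /bo 0): {"ap":80,"bo":0,"odb":66}
After op 12 (add /ap 3): {"ap":3,"bo":0,"odb":66}
After op 13 (replace /odb 52): {"ap":3,"bo":0,"odb":52}
After op 14 (add /hit 11): {"ap":3,"bo":0,"hit":11,"odb":52}
After op 15 (replace /odb 81): {"ap":3,"bo":0,"hit":11,"odb":81}
After op 16 (replace /ap 38): {"ap":38,"bo":0,"hit":11,"odb":81}
After op 17 (replace /hit 75): {"ap":38,"bo":0,"hit":75,"odb":81}
After op 18 (add /k 44): {"ap":38,"bo":0,"hit":75,"k":44,"odb":81}
After op 19 (add /v 57): {"ap":38,"bo":0,"hit":75,"k":44,"odb":81,"v":57}
After op 20 (replace /odb 17): {"ap":38,"bo":0,"hit":75,"k":44,"odb":17,"v":57}
After op 21 (replace /v 49): {"ap":38,"bo":0,"hit":75,"k":44,"odb":17,"v":49}
After op 22 (replace /ap 25): {"ap":25,"bo":0,"hit":75,"k":44,"odb":17,"v":49}
After op 23 (replace /ap 73): {"ap":73,"bo":0,"hit":75,"k":44,"odb":17,"v":49}
Value at /ap: 73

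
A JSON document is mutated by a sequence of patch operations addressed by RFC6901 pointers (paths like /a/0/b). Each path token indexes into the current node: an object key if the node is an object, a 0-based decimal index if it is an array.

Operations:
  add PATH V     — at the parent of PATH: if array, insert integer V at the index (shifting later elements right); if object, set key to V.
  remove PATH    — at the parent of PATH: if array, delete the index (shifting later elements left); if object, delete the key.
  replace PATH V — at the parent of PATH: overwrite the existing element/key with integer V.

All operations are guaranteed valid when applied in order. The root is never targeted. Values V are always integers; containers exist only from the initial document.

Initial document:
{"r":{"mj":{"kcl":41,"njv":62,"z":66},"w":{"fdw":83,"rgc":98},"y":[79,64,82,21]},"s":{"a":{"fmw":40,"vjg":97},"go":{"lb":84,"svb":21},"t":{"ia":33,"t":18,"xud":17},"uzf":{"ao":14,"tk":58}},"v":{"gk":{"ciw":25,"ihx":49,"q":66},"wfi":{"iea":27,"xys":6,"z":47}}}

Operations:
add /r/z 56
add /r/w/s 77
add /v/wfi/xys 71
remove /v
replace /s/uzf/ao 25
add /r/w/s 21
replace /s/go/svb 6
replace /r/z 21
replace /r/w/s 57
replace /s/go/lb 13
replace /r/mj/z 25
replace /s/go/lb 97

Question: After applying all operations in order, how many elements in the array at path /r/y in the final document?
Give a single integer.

Answer: 4

Derivation:
After op 1 (add /r/z 56): {"r":{"mj":{"kcl":41,"njv":62,"z":66},"w":{"fdw":83,"rgc":98},"y":[79,64,82,21],"z":56},"s":{"a":{"fmw":40,"vjg":97},"go":{"lb":84,"svb":21},"t":{"ia":33,"t":18,"xud":17},"uzf":{"ao":14,"tk":58}},"v":{"gk":{"ciw":25,"ihx":49,"q":66},"wfi":{"iea":27,"xys":6,"z":47}}}
After op 2 (add /r/w/s 77): {"r":{"mj":{"kcl":41,"njv":62,"z":66},"w":{"fdw":83,"rgc":98,"s":77},"y":[79,64,82,21],"z":56},"s":{"a":{"fmw":40,"vjg":97},"go":{"lb":84,"svb":21},"t":{"ia":33,"t":18,"xud":17},"uzf":{"ao":14,"tk":58}},"v":{"gk":{"ciw":25,"ihx":49,"q":66},"wfi":{"iea":27,"xys":6,"z":47}}}
After op 3 (add /v/wfi/xys 71): {"r":{"mj":{"kcl":41,"njv":62,"z":66},"w":{"fdw":83,"rgc":98,"s":77},"y":[79,64,82,21],"z":56},"s":{"a":{"fmw":40,"vjg":97},"go":{"lb":84,"svb":21},"t":{"ia":33,"t":18,"xud":17},"uzf":{"ao":14,"tk":58}},"v":{"gk":{"ciw":25,"ihx":49,"q":66},"wfi":{"iea":27,"xys":71,"z":47}}}
After op 4 (remove /v): {"r":{"mj":{"kcl":41,"njv":62,"z":66},"w":{"fdw":83,"rgc":98,"s":77},"y":[79,64,82,21],"z":56},"s":{"a":{"fmw":40,"vjg":97},"go":{"lb":84,"svb":21},"t":{"ia":33,"t":18,"xud":17},"uzf":{"ao":14,"tk":58}}}
After op 5 (replace /s/uzf/ao 25): {"r":{"mj":{"kcl":41,"njv":62,"z":66},"w":{"fdw":83,"rgc":98,"s":77},"y":[79,64,82,21],"z":56},"s":{"a":{"fmw":40,"vjg":97},"go":{"lb":84,"svb":21},"t":{"ia":33,"t":18,"xud":17},"uzf":{"ao":25,"tk":58}}}
After op 6 (add /r/w/s 21): {"r":{"mj":{"kcl":41,"njv":62,"z":66},"w":{"fdw":83,"rgc":98,"s":21},"y":[79,64,82,21],"z":56},"s":{"a":{"fmw":40,"vjg":97},"go":{"lb":84,"svb":21},"t":{"ia":33,"t":18,"xud":17},"uzf":{"ao":25,"tk":58}}}
After op 7 (replace /s/go/svb 6): {"r":{"mj":{"kcl":41,"njv":62,"z":66},"w":{"fdw":83,"rgc":98,"s":21},"y":[79,64,82,21],"z":56},"s":{"a":{"fmw":40,"vjg":97},"go":{"lb":84,"svb":6},"t":{"ia":33,"t":18,"xud":17},"uzf":{"ao":25,"tk":58}}}
After op 8 (replace /r/z 21): {"r":{"mj":{"kcl":41,"njv":62,"z":66},"w":{"fdw":83,"rgc":98,"s":21},"y":[79,64,82,21],"z":21},"s":{"a":{"fmw":40,"vjg":97},"go":{"lb":84,"svb":6},"t":{"ia":33,"t":18,"xud":17},"uzf":{"ao":25,"tk":58}}}
After op 9 (replace /r/w/s 57): {"r":{"mj":{"kcl":41,"njv":62,"z":66},"w":{"fdw":83,"rgc":98,"s":57},"y":[79,64,82,21],"z":21},"s":{"a":{"fmw":40,"vjg":97},"go":{"lb":84,"svb":6},"t":{"ia":33,"t":18,"xud":17},"uzf":{"ao":25,"tk":58}}}
After op 10 (replace /s/go/lb 13): {"r":{"mj":{"kcl":41,"njv":62,"z":66},"w":{"fdw":83,"rgc":98,"s":57},"y":[79,64,82,21],"z":21},"s":{"a":{"fmw":40,"vjg":97},"go":{"lb":13,"svb":6},"t":{"ia":33,"t":18,"xud":17},"uzf":{"ao":25,"tk":58}}}
After op 11 (replace /r/mj/z 25): {"r":{"mj":{"kcl":41,"njv":62,"z":25},"w":{"fdw":83,"rgc":98,"s":57},"y":[79,64,82,21],"z":21},"s":{"a":{"fmw":40,"vjg":97},"go":{"lb":13,"svb":6},"t":{"ia":33,"t":18,"xud":17},"uzf":{"ao":25,"tk":58}}}
After op 12 (replace /s/go/lb 97): {"r":{"mj":{"kcl":41,"njv":62,"z":25},"w":{"fdw":83,"rgc":98,"s":57},"y":[79,64,82,21],"z":21},"s":{"a":{"fmw":40,"vjg":97},"go":{"lb":97,"svb":6},"t":{"ia":33,"t":18,"xud":17},"uzf":{"ao":25,"tk":58}}}
Size at path /r/y: 4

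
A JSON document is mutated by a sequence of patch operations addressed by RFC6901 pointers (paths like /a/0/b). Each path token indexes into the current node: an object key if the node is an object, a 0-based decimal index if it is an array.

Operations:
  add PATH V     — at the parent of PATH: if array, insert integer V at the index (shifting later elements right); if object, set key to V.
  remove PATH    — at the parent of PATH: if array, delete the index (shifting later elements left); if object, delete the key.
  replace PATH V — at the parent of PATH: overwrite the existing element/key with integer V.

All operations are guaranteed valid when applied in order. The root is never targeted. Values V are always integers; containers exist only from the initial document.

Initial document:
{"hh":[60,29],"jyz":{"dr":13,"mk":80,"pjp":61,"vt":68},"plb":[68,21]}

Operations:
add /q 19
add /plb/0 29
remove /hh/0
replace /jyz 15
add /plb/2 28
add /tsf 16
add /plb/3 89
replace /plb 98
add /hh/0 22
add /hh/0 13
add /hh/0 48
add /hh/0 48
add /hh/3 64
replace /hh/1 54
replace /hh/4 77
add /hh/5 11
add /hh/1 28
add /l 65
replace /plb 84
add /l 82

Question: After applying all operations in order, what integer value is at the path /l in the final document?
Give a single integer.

After op 1 (add /q 19): {"hh":[60,29],"jyz":{"dr":13,"mk":80,"pjp":61,"vt":68},"plb":[68,21],"q":19}
After op 2 (add /plb/0 29): {"hh":[60,29],"jyz":{"dr":13,"mk":80,"pjp":61,"vt":68},"plb":[29,68,21],"q":19}
After op 3 (remove /hh/0): {"hh":[29],"jyz":{"dr":13,"mk":80,"pjp":61,"vt":68},"plb":[29,68,21],"q":19}
After op 4 (replace /jyz 15): {"hh":[29],"jyz":15,"plb":[29,68,21],"q":19}
After op 5 (add /plb/2 28): {"hh":[29],"jyz":15,"plb":[29,68,28,21],"q":19}
After op 6 (add /tsf 16): {"hh":[29],"jyz":15,"plb":[29,68,28,21],"q":19,"tsf":16}
After op 7 (add /plb/3 89): {"hh":[29],"jyz":15,"plb":[29,68,28,89,21],"q":19,"tsf":16}
After op 8 (replace /plb 98): {"hh":[29],"jyz":15,"plb":98,"q":19,"tsf":16}
After op 9 (add /hh/0 22): {"hh":[22,29],"jyz":15,"plb":98,"q":19,"tsf":16}
After op 10 (add /hh/0 13): {"hh":[13,22,29],"jyz":15,"plb":98,"q":19,"tsf":16}
After op 11 (add /hh/0 48): {"hh":[48,13,22,29],"jyz":15,"plb":98,"q":19,"tsf":16}
After op 12 (add /hh/0 48): {"hh":[48,48,13,22,29],"jyz":15,"plb":98,"q":19,"tsf":16}
After op 13 (add /hh/3 64): {"hh":[48,48,13,64,22,29],"jyz":15,"plb":98,"q":19,"tsf":16}
After op 14 (replace /hh/1 54): {"hh":[48,54,13,64,22,29],"jyz":15,"plb":98,"q":19,"tsf":16}
After op 15 (replace /hh/4 77): {"hh":[48,54,13,64,77,29],"jyz":15,"plb":98,"q":19,"tsf":16}
After op 16 (add /hh/5 11): {"hh":[48,54,13,64,77,11,29],"jyz":15,"plb":98,"q":19,"tsf":16}
After op 17 (add /hh/1 28): {"hh":[48,28,54,13,64,77,11,29],"jyz":15,"plb":98,"q":19,"tsf":16}
After op 18 (add /l 65): {"hh":[48,28,54,13,64,77,11,29],"jyz":15,"l":65,"plb":98,"q":19,"tsf":16}
After op 19 (replace /plb 84): {"hh":[48,28,54,13,64,77,11,29],"jyz":15,"l":65,"plb":84,"q":19,"tsf":16}
After op 20 (add /l 82): {"hh":[48,28,54,13,64,77,11,29],"jyz":15,"l":82,"plb":84,"q":19,"tsf":16}
Value at /l: 82

Answer: 82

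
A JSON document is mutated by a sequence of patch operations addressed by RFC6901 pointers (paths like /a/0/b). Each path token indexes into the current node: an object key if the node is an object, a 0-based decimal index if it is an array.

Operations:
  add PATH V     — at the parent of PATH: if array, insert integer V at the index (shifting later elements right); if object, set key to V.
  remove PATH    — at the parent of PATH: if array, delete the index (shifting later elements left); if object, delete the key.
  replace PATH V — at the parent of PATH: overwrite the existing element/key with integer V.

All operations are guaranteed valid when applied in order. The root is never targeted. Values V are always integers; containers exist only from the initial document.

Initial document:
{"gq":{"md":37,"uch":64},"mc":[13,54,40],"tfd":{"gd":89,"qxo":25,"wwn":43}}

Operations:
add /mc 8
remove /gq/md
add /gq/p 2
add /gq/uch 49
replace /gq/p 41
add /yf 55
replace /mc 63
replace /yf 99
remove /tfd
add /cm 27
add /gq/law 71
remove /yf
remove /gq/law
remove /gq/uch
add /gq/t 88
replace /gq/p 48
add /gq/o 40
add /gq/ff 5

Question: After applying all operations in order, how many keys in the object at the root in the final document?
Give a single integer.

After op 1 (add /mc 8): {"gq":{"md":37,"uch":64},"mc":8,"tfd":{"gd":89,"qxo":25,"wwn":43}}
After op 2 (remove /gq/md): {"gq":{"uch":64},"mc":8,"tfd":{"gd":89,"qxo":25,"wwn":43}}
After op 3 (add /gq/p 2): {"gq":{"p":2,"uch":64},"mc":8,"tfd":{"gd":89,"qxo":25,"wwn":43}}
After op 4 (add /gq/uch 49): {"gq":{"p":2,"uch":49},"mc":8,"tfd":{"gd":89,"qxo":25,"wwn":43}}
After op 5 (replace /gq/p 41): {"gq":{"p":41,"uch":49},"mc":8,"tfd":{"gd":89,"qxo":25,"wwn":43}}
After op 6 (add /yf 55): {"gq":{"p":41,"uch":49},"mc":8,"tfd":{"gd":89,"qxo":25,"wwn":43},"yf":55}
After op 7 (replace /mc 63): {"gq":{"p":41,"uch":49},"mc":63,"tfd":{"gd":89,"qxo":25,"wwn":43},"yf":55}
After op 8 (replace /yf 99): {"gq":{"p":41,"uch":49},"mc":63,"tfd":{"gd":89,"qxo":25,"wwn":43},"yf":99}
After op 9 (remove /tfd): {"gq":{"p":41,"uch":49},"mc":63,"yf":99}
After op 10 (add /cm 27): {"cm":27,"gq":{"p":41,"uch":49},"mc":63,"yf":99}
After op 11 (add /gq/law 71): {"cm":27,"gq":{"law":71,"p":41,"uch":49},"mc":63,"yf":99}
After op 12 (remove /yf): {"cm":27,"gq":{"law":71,"p":41,"uch":49},"mc":63}
After op 13 (remove /gq/law): {"cm":27,"gq":{"p":41,"uch":49},"mc":63}
After op 14 (remove /gq/uch): {"cm":27,"gq":{"p":41},"mc":63}
After op 15 (add /gq/t 88): {"cm":27,"gq":{"p":41,"t":88},"mc":63}
After op 16 (replace /gq/p 48): {"cm":27,"gq":{"p":48,"t":88},"mc":63}
After op 17 (add /gq/o 40): {"cm":27,"gq":{"o":40,"p":48,"t":88},"mc":63}
After op 18 (add /gq/ff 5): {"cm":27,"gq":{"ff":5,"o":40,"p":48,"t":88},"mc":63}
Size at the root: 3

Answer: 3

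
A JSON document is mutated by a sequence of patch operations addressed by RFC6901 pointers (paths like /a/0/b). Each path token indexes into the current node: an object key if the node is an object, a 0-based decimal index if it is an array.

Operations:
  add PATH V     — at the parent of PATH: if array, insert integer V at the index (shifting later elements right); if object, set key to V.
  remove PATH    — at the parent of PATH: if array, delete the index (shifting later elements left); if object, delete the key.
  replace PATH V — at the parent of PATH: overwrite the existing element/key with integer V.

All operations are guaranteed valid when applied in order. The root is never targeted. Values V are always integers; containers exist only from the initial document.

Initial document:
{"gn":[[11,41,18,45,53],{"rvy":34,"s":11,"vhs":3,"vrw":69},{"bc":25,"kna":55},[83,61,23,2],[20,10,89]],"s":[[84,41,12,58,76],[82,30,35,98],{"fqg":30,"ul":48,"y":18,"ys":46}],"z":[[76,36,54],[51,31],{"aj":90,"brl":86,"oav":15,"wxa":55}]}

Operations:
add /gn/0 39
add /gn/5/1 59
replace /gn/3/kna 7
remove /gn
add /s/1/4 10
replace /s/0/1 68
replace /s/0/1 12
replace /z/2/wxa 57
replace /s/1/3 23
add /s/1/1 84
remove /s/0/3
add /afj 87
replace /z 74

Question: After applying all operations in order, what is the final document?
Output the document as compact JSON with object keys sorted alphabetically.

Answer: {"afj":87,"s":[[84,12,12,76],[82,84,30,35,23,10],{"fqg":30,"ul":48,"y":18,"ys":46}],"z":74}

Derivation:
After op 1 (add /gn/0 39): {"gn":[39,[11,41,18,45,53],{"rvy":34,"s":11,"vhs":3,"vrw":69},{"bc":25,"kna":55},[83,61,23,2],[20,10,89]],"s":[[84,41,12,58,76],[82,30,35,98],{"fqg":30,"ul":48,"y":18,"ys":46}],"z":[[76,36,54],[51,31],{"aj":90,"brl":86,"oav":15,"wxa":55}]}
After op 2 (add /gn/5/1 59): {"gn":[39,[11,41,18,45,53],{"rvy":34,"s":11,"vhs":3,"vrw":69},{"bc":25,"kna":55},[83,61,23,2],[20,59,10,89]],"s":[[84,41,12,58,76],[82,30,35,98],{"fqg":30,"ul":48,"y":18,"ys":46}],"z":[[76,36,54],[51,31],{"aj":90,"brl":86,"oav":15,"wxa":55}]}
After op 3 (replace /gn/3/kna 7): {"gn":[39,[11,41,18,45,53],{"rvy":34,"s":11,"vhs":3,"vrw":69},{"bc":25,"kna":7},[83,61,23,2],[20,59,10,89]],"s":[[84,41,12,58,76],[82,30,35,98],{"fqg":30,"ul":48,"y":18,"ys":46}],"z":[[76,36,54],[51,31],{"aj":90,"brl":86,"oav":15,"wxa":55}]}
After op 4 (remove /gn): {"s":[[84,41,12,58,76],[82,30,35,98],{"fqg":30,"ul":48,"y":18,"ys":46}],"z":[[76,36,54],[51,31],{"aj":90,"brl":86,"oav":15,"wxa":55}]}
After op 5 (add /s/1/4 10): {"s":[[84,41,12,58,76],[82,30,35,98,10],{"fqg":30,"ul":48,"y":18,"ys":46}],"z":[[76,36,54],[51,31],{"aj":90,"brl":86,"oav":15,"wxa":55}]}
After op 6 (replace /s/0/1 68): {"s":[[84,68,12,58,76],[82,30,35,98,10],{"fqg":30,"ul":48,"y":18,"ys":46}],"z":[[76,36,54],[51,31],{"aj":90,"brl":86,"oav":15,"wxa":55}]}
After op 7 (replace /s/0/1 12): {"s":[[84,12,12,58,76],[82,30,35,98,10],{"fqg":30,"ul":48,"y":18,"ys":46}],"z":[[76,36,54],[51,31],{"aj":90,"brl":86,"oav":15,"wxa":55}]}
After op 8 (replace /z/2/wxa 57): {"s":[[84,12,12,58,76],[82,30,35,98,10],{"fqg":30,"ul":48,"y":18,"ys":46}],"z":[[76,36,54],[51,31],{"aj":90,"brl":86,"oav":15,"wxa":57}]}
After op 9 (replace /s/1/3 23): {"s":[[84,12,12,58,76],[82,30,35,23,10],{"fqg":30,"ul":48,"y":18,"ys":46}],"z":[[76,36,54],[51,31],{"aj":90,"brl":86,"oav":15,"wxa":57}]}
After op 10 (add /s/1/1 84): {"s":[[84,12,12,58,76],[82,84,30,35,23,10],{"fqg":30,"ul":48,"y":18,"ys":46}],"z":[[76,36,54],[51,31],{"aj":90,"brl":86,"oav":15,"wxa":57}]}
After op 11 (remove /s/0/3): {"s":[[84,12,12,76],[82,84,30,35,23,10],{"fqg":30,"ul":48,"y":18,"ys":46}],"z":[[76,36,54],[51,31],{"aj":90,"brl":86,"oav":15,"wxa":57}]}
After op 12 (add /afj 87): {"afj":87,"s":[[84,12,12,76],[82,84,30,35,23,10],{"fqg":30,"ul":48,"y":18,"ys":46}],"z":[[76,36,54],[51,31],{"aj":90,"brl":86,"oav":15,"wxa":57}]}
After op 13 (replace /z 74): {"afj":87,"s":[[84,12,12,76],[82,84,30,35,23,10],{"fqg":30,"ul":48,"y":18,"ys":46}],"z":74}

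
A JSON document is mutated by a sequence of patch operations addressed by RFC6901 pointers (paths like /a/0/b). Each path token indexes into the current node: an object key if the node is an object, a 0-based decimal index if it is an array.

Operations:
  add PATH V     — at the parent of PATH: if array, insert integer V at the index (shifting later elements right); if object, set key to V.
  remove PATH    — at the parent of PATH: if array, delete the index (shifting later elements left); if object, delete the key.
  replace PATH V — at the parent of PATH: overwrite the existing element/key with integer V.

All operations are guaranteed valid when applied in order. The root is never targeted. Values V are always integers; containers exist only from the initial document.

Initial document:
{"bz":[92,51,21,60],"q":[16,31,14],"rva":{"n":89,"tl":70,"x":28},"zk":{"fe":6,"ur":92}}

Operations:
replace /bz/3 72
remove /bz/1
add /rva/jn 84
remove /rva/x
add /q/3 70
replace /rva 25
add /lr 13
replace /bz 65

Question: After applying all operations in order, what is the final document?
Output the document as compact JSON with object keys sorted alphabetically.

After op 1 (replace /bz/3 72): {"bz":[92,51,21,72],"q":[16,31,14],"rva":{"n":89,"tl":70,"x":28},"zk":{"fe":6,"ur":92}}
After op 2 (remove /bz/1): {"bz":[92,21,72],"q":[16,31,14],"rva":{"n":89,"tl":70,"x":28},"zk":{"fe":6,"ur":92}}
After op 3 (add /rva/jn 84): {"bz":[92,21,72],"q":[16,31,14],"rva":{"jn":84,"n":89,"tl":70,"x":28},"zk":{"fe":6,"ur":92}}
After op 4 (remove /rva/x): {"bz":[92,21,72],"q":[16,31,14],"rva":{"jn":84,"n":89,"tl":70},"zk":{"fe":6,"ur":92}}
After op 5 (add /q/3 70): {"bz":[92,21,72],"q":[16,31,14,70],"rva":{"jn":84,"n":89,"tl":70},"zk":{"fe":6,"ur":92}}
After op 6 (replace /rva 25): {"bz":[92,21,72],"q":[16,31,14,70],"rva":25,"zk":{"fe":6,"ur":92}}
After op 7 (add /lr 13): {"bz":[92,21,72],"lr":13,"q":[16,31,14,70],"rva":25,"zk":{"fe":6,"ur":92}}
After op 8 (replace /bz 65): {"bz":65,"lr":13,"q":[16,31,14,70],"rva":25,"zk":{"fe":6,"ur":92}}

Answer: {"bz":65,"lr":13,"q":[16,31,14,70],"rva":25,"zk":{"fe":6,"ur":92}}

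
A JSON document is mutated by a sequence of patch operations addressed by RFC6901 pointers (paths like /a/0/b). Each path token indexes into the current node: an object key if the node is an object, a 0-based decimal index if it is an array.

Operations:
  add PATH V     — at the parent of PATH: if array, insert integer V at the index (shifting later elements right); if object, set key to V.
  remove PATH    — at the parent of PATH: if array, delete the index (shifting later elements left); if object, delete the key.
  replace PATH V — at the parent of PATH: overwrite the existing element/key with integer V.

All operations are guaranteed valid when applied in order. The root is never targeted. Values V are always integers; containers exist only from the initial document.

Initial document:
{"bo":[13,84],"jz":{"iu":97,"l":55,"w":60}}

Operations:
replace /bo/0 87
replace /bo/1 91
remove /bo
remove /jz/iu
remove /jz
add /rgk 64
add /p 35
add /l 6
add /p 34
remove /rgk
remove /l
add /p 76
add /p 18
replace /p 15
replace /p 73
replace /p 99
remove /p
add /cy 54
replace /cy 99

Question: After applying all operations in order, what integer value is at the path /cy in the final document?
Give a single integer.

Answer: 99

Derivation:
After op 1 (replace /bo/0 87): {"bo":[87,84],"jz":{"iu":97,"l":55,"w":60}}
After op 2 (replace /bo/1 91): {"bo":[87,91],"jz":{"iu":97,"l":55,"w":60}}
After op 3 (remove /bo): {"jz":{"iu":97,"l":55,"w":60}}
After op 4 (remove /jz/iu): {"jz":{"l":55,"w":60}}
After op 5 (remove /jz): {}
After op 6 (add /rgk 64): {"rgk":64}
After op 7 (add /p 35): {"p":35,"rgk":64}
After op 8 (add /l 6): {"l":6,"p":35,"rgk":64}
After op 9 (add /p 34): {"l":6,"p":34,"rgk":64}
After op 10 (remove /rgk): {"l":6,"p":34}
After op 11 (remove /l): {"p":34}
After op 12 (add /p 76): {"p":76}
After op 13 (add /p 18): {"p":18}
After op 14 (replace /p 15): {"p":15}
After op 15 (replace /p 73): {"p":73}
After op 16 (replace /p 99): {"p":99}
After op 17 (remove /p): {}
After op 18 (add /cy 54): {"cy":54}
After op 19 (replace /cy 99): {"cy":99}
Value at /cy: 99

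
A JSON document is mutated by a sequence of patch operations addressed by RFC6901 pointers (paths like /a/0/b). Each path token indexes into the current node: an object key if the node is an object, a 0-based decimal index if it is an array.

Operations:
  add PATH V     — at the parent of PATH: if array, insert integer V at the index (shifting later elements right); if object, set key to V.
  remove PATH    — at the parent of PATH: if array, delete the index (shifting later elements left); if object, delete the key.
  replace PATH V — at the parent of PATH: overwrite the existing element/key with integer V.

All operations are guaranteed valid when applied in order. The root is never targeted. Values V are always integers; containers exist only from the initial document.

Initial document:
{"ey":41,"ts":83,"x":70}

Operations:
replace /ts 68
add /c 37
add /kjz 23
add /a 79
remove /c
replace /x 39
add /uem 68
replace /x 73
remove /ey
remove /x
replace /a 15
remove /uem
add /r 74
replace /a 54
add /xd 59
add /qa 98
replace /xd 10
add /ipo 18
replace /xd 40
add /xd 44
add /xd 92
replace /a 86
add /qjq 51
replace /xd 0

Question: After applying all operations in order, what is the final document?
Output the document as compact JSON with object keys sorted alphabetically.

Answer: {"a":86,"ipo":18,"kjz":23,"qa":98,"qjq":51,"r":74,"ts":68,"xd":0}

Derivation:
After op 1 (replace /ts 68): {"ey":41,"ts":68,"x":70}
After op 2 (add /c 37): {"c":37,"ey":41,"ts":68,"x":70}
After op 3 (add /kjz 23): {"c":37,"ey":41,"kjz":23,"ts":68,"x":70}
After op 4 (add /a 79): {"a":79,"c":37,"ey":41,"kjz":23,"ts":68,"x":70}
After op 5 (remove /c): {"a":79,"ey":41,"kjz":23,"ts":68,"x":70}
After op 6 (replace /x 39): {"a":79,"ey":41,"kjz":23,"ts":68,"x":39}
After op 7 (add /uem 68): {"a":79,"ey":41,"kjz":23,"ts":68,"uem":68,"x":39}
After op 8 (replace /x 73): {"a":79,"ey":41,"kjz":23,"ts":68,"uem":68,"x":73}
After op 9 (remove /ey): {"a":79,"kjz":23,"ts":68,"uem":68,"x":73}
After op 10 (remove /x): {"a":79,"kjz":23,"ts":68,"uem":68}
After op 11 (replace /a 15): {"a":15,"kjz":23,"ts":68,"uem":68}
After op 12 (remove /uem): {"a":15,"kjz":23,"ts":68}
After op 13 (add /r 74): {"a":15,"kjz":23,"r":74,"ts":68}
After op 14 (replace /a 54): {"a":54,"kjz":23,"r":74,"ts":68}
After op 15 (add /xd 59): {"a":54,"kjz":23,"r":74,"ts":68,"xd":59}
After op 16 (add /qa 98): {"a":54,"kjz":23,"qa":98,"r":74,"ts":68,"xd":59}
After op 17 (replace /xd 10): {"a":54,"kjz":23,"qa":98,"r":74,"ts":68,"xd":10}
After op 18 (add /ipo 18): {"a":54,"ipo":18,"kjz":23,"qa":98,"r":74,"ts":68,"xd":10}
After op 19 (replace /xd 40): {"a":54,"ipo":18,"kjz":23,"qa":98,"r":74,"ts":68,"xd":40}
After op 20 (add /xd 44): {"a":54,"ipo":18,"kjz":23,"qa":98,"r":74,"ts":68,"xd":44}
After op 21 (add /xd 92): {"a":54,"ipo":18,"kjz":23,"qa":98,"r":74,"ts":68,"xd":92}
After op 22 (replace /a 86): {"a":86,"ipo":18,"kjz":23,"qa":98,"r":74,"ts":68,"xd":92}
After op 23 (add /qjq 51): {"a":86,"ipo":18,"kjz":23,"qa":98,"qjq":51,"r":74,"ts":68,"xd":92}
After op 24 (replace /xd 0): {"a":86,"ipo":18,"kjz":23,"qa":98,"qjq":51,"r":74,"ts":68,"xd":0}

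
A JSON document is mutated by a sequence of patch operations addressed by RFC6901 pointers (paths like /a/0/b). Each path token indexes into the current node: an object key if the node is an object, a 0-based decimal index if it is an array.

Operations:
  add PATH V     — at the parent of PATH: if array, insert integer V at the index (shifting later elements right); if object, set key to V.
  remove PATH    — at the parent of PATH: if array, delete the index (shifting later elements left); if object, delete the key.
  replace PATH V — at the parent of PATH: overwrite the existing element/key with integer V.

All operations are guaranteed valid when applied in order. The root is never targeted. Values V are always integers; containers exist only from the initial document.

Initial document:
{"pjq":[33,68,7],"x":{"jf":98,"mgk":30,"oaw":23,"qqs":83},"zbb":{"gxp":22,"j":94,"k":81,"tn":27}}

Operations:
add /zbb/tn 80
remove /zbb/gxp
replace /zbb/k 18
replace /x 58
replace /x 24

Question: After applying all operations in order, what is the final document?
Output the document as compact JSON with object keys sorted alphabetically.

After op 1 (add /zbb/tn 80): {"pjq":[33,68,7],"x":{"jf":98,"mgk":30,"oaw":23,"qqs":83},"zbb":{"gxp":22,"j":94,"k":81,"tn":80}}
After op 2 (remove /zbb/gxp): {"pjq":[33,68,7],"x":{"jf":98,"mgk":30,"oaw":23,"qqs":83},"zbb":{"j":94,"k":81,"tn":80}}
After op 3 (replace /zbb/k 18): {"pjq":[33,68,7],"x":{"jf":98,"mgk":30,"oaw":23,"qqs":83},"zbb":{"j":94,"k":18,"tn":80}}
After op 4 (replace /x 58): {"pjq":[33,68,7],"x":58,"zbb":{"j":94,"k":18,"tn":80}}
After op 5 (replace /x 24): {"pjq":[33,68,7],"x":24,"zbb":{"j":94,"k":18,"tn":80}}

Answer: {"pjq":[33,68,7],"x":24,"zbb":{"j":94,"k":18,"tn":80}}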